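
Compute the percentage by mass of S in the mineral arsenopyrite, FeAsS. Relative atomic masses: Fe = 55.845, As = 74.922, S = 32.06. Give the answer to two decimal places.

Formula mass = 1*55.845 + 1*74.922 + 1*32.06 = 162.827 g/mol, of which 32.060 g is S.
So S makes up 32.060/162.827 = 0.1969 of the mass, i.e. 19.69%.

19.69 mass %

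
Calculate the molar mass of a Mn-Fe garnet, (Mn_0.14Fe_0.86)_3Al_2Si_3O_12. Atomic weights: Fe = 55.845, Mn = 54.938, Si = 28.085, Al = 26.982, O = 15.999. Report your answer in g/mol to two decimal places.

497.36 g/mol

Mn: 0.42 × 54.938 = 23.0740
Fe: 2.58 × 55.845 = 144.0801
Al: 2 × 26.982 = 53.9640
Si: 3 × 28.085 = 84.2550
O: 12 × 15.999 = 191.9880
Summing the contributions gives the formula mass.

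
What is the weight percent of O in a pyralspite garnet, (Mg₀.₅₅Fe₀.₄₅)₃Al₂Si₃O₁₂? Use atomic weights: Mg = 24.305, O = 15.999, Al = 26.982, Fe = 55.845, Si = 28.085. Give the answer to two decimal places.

43.08 weight percent

Formula mass = 1.65·24.305 + 1.35·55.845 + 2·26.982 + 3·28.085 + 12·15.999 = 445.701 g/mol, of which 191.988 g is O.
So O makes up 191.988/445.701 = 0.4308 of the mass, i.e. 43.08%.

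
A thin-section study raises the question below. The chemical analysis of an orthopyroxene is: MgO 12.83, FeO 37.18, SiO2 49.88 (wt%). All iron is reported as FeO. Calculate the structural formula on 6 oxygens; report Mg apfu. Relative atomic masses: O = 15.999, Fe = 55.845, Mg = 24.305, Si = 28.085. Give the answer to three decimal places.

0.765 Mg apfu

MgO (M=40.304): mol = 0.31833; Mg = 0.31833, O = 0.31833.
FeO (M=71.844): mol = 0.51751; Fe = 0.51751, O = 0.51751.
SiO2 (M=60.083): mol = 0.83018; Si = 0.83018, O = 1.66036.
ΣO = 2.49620; factor = 6/ΣO = 2.40365.
Mg apfu = 0.31833 × 2.40365 = 0.765.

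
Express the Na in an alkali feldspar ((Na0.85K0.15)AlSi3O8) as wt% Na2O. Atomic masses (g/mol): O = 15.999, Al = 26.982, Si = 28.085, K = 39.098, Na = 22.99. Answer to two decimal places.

9.95 wt%

M((Na0.85K0.15)AlSi3O8) = 264.635 g/mol; M(Na2O) = 61.979 g/mol.
Moles Na2O per formula unit = 0.85 Na ÷ 2 = 0.4250.
Na2O fraction = (0.4250 × 61.979) / 264.635 = 26.341/264.635 = 0.0995.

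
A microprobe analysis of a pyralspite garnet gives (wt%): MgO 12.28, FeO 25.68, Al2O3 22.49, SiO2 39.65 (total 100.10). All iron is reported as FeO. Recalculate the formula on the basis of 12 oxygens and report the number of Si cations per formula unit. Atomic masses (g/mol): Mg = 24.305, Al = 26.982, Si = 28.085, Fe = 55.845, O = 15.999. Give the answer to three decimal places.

MgO (M=40.304): mol = 0.30468; Mg = 0.30468, O = 0.30468.
FeO (M=71.844): mol = 0.35744; Fe = 0.35744, O = 0.35744.
Al2O3 (M=101.961): mol = 0.22057; Al = 0.44114, O = 0.66171.
SiO2 (M=60.083): mol = 0.65992; Si = 0.65992, O = 1.31984.
ΣO = 2.64367; factor = 12/ΣO = 4.53914.
Si apfu = 0.65992 × 4.53914 = 2.995.

2.995 Si apfu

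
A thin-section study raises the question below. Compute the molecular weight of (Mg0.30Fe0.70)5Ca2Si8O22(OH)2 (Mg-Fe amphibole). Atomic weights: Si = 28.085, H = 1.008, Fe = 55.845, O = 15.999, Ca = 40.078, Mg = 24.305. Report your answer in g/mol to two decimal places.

922.74 g/mol

The formula mass is the sum 1.50*24.305 + 3.50*55.845 + 2*40.078 + 8*28.085 + 24*15.999 + 2*1.008.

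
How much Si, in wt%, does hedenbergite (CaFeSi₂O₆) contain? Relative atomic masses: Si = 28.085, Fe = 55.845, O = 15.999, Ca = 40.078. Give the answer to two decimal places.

M(CaFeSi₂O₆) = 248.087 g/mol.
Si contributes 2 × 28.085 = 56.170 g per mole.
56.170/248.087 = 0.2264 → 22.64%.

22.64 wt%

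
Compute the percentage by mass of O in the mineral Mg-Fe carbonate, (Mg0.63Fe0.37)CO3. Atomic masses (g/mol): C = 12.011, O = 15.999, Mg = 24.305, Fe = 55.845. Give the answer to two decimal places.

50.01 weight percent

M((Mg0.63Fe0.37)CO3) = 95.983 g/mol.
O contributes 3 × 15.999 = 47.997 g per mole.
47.997/95.983 = 0.5001 → 50.01%.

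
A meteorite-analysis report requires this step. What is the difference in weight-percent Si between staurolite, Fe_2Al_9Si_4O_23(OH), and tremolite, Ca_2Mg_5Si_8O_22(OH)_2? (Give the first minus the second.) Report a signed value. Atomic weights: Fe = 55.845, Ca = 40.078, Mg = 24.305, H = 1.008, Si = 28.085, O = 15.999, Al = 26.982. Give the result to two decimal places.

M(Fe_2Al_9Si_4O_23(OH)) = 851.852 g/mol, so wt% Si = 112.340/851.852 × 100 = 13.19%.
M(Ca_2Mg_5Si_8O_22(OH)_2) = 812.353 g/mol, so wt% Si = 224.680/812.353 × 100 = 27.66%.
13.19 − 27.66 = -14.47 pp.

-14.47 percentage points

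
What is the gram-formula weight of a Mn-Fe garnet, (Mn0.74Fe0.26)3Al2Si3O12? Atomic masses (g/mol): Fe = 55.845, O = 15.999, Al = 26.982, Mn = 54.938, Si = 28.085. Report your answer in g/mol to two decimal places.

495.73 g/mol

The formula mass is the sum 2.22*54.938 + 0.78*55.845 + 2*26.982 + 3*28.085 + 12*15.999.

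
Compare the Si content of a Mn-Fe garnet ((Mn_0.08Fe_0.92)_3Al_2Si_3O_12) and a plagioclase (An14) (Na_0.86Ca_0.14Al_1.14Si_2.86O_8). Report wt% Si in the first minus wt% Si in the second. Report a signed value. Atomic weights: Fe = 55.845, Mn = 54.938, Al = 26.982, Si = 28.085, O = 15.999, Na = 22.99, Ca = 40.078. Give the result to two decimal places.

Si in (Mn_0.08Fe_0.92)_3Al_2Si_3O_12: molar mass 497.524 g/mol; 3×28.085 = 84.255 g → 16.93 wt%.
Si in Na_0.86Ca_0.14Al_1.14Si_2.86O_8: molar mass 264.457 g/mol; 2.86×28.085 = 80.323 g → 30.37 wt%.
Difference = 16.93 − 30.37 = -13.44 percentage points.

-13.44 percentage points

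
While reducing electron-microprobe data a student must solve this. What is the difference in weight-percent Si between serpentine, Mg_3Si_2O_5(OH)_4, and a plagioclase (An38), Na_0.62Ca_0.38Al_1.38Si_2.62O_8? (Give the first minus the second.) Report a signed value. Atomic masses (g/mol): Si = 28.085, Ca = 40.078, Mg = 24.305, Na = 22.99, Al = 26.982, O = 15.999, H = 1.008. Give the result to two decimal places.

-7.16 percentage points

First mineral: 56.170 g Si in 277.108 g formula = 20.27 wt% Si.
Second mineral: 73.583 g Si in 268.293 g formula = 27.43 wt% Si.
20.27% − 27.43% gives a difference of -7.16 percentage points.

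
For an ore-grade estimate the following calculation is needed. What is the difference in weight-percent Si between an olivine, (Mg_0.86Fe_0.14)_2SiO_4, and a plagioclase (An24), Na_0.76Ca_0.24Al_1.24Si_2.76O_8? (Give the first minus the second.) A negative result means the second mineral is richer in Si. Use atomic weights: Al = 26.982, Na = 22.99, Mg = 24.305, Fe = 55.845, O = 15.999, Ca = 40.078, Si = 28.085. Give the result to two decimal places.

-10.35 percentage points

M((Mg_0.86Fe_0.14)_2SiO_4) = 149.522 g/mol, so wt% Si = 28.085/149.522 × 100 = 18.78%.
M(Na_0.76Ca_0.24Al_1.24Si_2.76O_8) = 266.055 g/mol, so wt% Si = 77.515/266.055 × 100 = 29.13%.
18.78 − 29.13 = -10.35 pp.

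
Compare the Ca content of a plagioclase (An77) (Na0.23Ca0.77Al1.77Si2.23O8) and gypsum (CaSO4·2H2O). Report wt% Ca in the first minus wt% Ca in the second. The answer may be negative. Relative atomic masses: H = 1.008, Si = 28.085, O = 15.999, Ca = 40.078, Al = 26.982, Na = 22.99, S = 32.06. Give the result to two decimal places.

-12.04 percentage points

M(Na0.23Ca0.77Al1.77Si2.23O8) = 274.527 g/mol, so wt% Ca = 30.860/274.527 × 100 = 11.24%.
M(CaSO4·2H2O) = 172.164 g/mol, so wt% Ca = 40.078/172.164 × 100 = 23.28%.
11.24 − 23.28 = -12.04 pp.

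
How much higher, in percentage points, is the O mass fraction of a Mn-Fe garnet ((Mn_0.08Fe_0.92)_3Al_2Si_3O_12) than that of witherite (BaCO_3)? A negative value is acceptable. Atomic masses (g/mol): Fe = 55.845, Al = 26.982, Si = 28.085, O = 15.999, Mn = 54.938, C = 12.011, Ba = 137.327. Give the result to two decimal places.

O in (Mn_0.08Fe_0.92)_3Al_2Si_3O_12: molar mass 497.524 g/mol; 12×15.999 = 191.988 g → 38.59 wt%.
O in BaCO_3: molar mass 197.335 g/mol; 3×15.999 = 47.997 g → 24.32 wt%.
Difference = 38.59 − 24.32 = 14.27 percentage points.

14.27 percentage points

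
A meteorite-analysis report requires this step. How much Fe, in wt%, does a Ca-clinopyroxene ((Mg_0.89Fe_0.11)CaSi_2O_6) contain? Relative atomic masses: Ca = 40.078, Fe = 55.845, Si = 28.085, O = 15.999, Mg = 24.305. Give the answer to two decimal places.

Molar mass of (Mg_0.89Fe_0.11)CaSi_2O_6: 0.89*24.305 + 0.11*55.845 + 1*40.078 + 2*28.085 + 6*15.999 = 220.016 g/mol.
Mass of Fe per formula unit: 0.11 × 55.845 = 6.143 g.
Weight fraction Fe = 6.143 / 220.016 = 0.0279.

2.79 wt%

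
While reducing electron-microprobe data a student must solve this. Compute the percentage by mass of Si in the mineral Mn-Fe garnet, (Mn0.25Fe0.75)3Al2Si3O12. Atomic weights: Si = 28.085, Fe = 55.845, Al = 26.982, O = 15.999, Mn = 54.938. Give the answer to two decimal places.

16.95 mass %

M((Mn0.25Fe0.75)3Al2Si3O12) = 497.062 g/mol.
Si contributes 3 × 28.085 = 84.255 g per mole.
84.255/497.062 = 0.1695 → 16.95%.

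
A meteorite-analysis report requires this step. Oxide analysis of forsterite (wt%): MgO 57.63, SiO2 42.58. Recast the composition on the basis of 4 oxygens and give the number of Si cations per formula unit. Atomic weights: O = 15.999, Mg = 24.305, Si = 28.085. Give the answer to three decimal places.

MgO (M=40.304): mol = 1.42988; Mg = 1.42988, O = 1.42988.
SiO2 (M=60.083): mol = 0.70869; Si = 0.70869, O = 1.41738.
ΣO = 2.84726; factor = 4/ΣO = 1.40486.
Si apfu = 0.70869 × 1.40486 = 0.996.

0.996 Si apfu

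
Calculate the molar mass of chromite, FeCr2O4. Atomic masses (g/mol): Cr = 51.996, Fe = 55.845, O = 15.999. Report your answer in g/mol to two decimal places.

Fe: 1 × 55.845 = 55.8450
Cr: 2 × 51.996 = 103.9920
O: 4 × 15.999 = 63.9960
Summing the contributions gives the formula mass.

223.83 g/mol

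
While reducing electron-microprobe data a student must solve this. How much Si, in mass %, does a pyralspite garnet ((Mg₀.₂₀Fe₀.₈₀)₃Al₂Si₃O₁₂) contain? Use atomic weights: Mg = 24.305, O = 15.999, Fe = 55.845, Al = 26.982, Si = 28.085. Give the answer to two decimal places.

17.60 mass %

Formula mass = 0.60×24.305 + 2.40×55.845 + 2×26.982 + 3×28.085 + 12×15.999 = 478.818 g/mol, of which 84.255 g is Si.
So Si makes up 84.255/478.818 = 0.1760 of the mass, i.e. 17.60%.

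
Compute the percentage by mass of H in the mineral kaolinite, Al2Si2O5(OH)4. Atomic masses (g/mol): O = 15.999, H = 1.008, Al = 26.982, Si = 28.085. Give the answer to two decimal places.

1.56 wt%

Molar mass of Al2Si2O5(OH)4: 2·26.982 + 2·28.085 + 9·15.999 + 4·1.008 = 258.157 g/mol.
Mass of H per formula unit: 4 × 1.008 = 4.032 g.
Weight fraction H = 4.032 / 258.157 = 0.0156.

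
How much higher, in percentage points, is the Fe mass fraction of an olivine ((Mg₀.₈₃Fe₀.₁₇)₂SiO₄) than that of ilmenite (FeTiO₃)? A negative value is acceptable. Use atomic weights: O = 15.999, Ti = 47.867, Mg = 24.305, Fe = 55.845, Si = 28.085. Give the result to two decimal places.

Fe in (Mg₀.₈₃Fe₀.₁₇)₂SiO₄: molar mass 151.415 g/mol; 0.34×55.845 = 18.987 g → 12.54 wt%.
Fe in FeTiO₃: molar mass 151.709 g/mol; 1×55.845 = 55.845 g → 36.81 wt%.
Difference = 12.54 − 36.81 = -24.27 percentage points.

-24.27 percentage points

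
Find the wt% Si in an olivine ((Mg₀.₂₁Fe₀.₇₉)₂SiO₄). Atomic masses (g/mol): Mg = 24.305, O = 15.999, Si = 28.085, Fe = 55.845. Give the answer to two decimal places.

14.74 wt%

M((Mg₀.₂₁Fe₀.₇₉)₂SiO₄) = 190.524 g/mol.
Si contributes 1 × 28.085 = 28.085 g per mole.
28.085/190.524 = 0.1474 → 14.74%.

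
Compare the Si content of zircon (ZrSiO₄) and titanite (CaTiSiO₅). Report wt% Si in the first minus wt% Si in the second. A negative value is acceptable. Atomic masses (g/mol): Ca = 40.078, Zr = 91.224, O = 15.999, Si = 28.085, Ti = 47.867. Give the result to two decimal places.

0.99 percentage points

Si in ZrSiO₄: molar mass 183.305 g/mol; 1×28.085 = 28.085 g → 15.32 wt%.
Si in CaTiSiO₅: molar mass 196.025 g/mol; 1×28.085 = 28.085 g → 14.33 wt%.
Difference = 15.32 − 14.33 = 0.99 percentage points.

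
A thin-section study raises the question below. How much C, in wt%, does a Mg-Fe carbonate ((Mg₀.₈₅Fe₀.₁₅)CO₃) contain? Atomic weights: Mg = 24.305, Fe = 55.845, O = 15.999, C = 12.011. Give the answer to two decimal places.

Molar mass of (Mg₀.₈₅Fe₀.₁₅)CO₃: 0.85×24.305 + 0.15×55.845 + 1×12.011 + 3×15.999 = 89.044 g/mol.
Mass of C per formula unit: 1 × 12.011 = 12.011 g.
Weight fraction C = 12.011 / 89.044 = 0.1349.

13.49 wt%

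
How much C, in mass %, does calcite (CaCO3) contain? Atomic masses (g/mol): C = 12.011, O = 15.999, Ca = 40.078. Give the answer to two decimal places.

12.00 mass %

M(CaCO3) = 100.086 g/mol.
C contributes 1 × 12.011 = 12.011 g per mole.
12.011/100.086 = 0.1200 → 12.00%.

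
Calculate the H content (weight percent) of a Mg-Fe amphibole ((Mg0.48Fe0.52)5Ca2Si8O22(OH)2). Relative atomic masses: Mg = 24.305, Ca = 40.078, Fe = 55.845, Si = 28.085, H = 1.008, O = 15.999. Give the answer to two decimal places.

0.23 weight percent

M((Mg0.48Fe0.52)5Ca2Si8O22(OH)2) = 894.357 g/mol.
H contributes 2 × 1.008 = 2.016 g per mole.
2.016/894.357 = 0.0023 → 0.23%.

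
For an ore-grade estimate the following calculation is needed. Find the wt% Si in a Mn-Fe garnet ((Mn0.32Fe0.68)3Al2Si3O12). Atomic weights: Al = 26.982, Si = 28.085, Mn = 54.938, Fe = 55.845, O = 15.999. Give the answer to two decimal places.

Formula mass = 0.96×54.938 + 2.04×55.845 + 2×26.982 + 3×28.085 + 12×15.999 = 496.871 g/mol, of which 84.255 g is Si.
So Si makes up 84.255/496.871 = 0.1696 of the mass, i.e. 16.96%.

16.96 weight percent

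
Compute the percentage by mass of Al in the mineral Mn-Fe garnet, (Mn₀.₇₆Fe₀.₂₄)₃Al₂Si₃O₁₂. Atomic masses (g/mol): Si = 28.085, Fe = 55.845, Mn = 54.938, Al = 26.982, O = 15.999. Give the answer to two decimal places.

Formula mass = 2.28×54.938 + 0.72×55.845 + 2×26.982 + 3×28.085 + 12×15.999 = 495.674 g/mol, of which 53.964 g is Al.
So Al makes up 53.964/495.674 = 0.1089 of the mass, i.e. 10.89%.

10.89 mass %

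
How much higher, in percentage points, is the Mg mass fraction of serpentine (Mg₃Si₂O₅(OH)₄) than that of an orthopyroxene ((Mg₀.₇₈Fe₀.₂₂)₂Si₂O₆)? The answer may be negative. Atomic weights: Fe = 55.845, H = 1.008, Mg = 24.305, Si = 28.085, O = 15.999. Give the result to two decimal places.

8.65 percentage points

First mineral: 72.915 g Mg in 277.108 g formula = 26.31 wt% Mg.
Second mineral: 37.916 g Mg in 214.652 g formula = 17.66 wt% Mg.
26.31% − 17.66% gives a difference of 8.65 percentage points.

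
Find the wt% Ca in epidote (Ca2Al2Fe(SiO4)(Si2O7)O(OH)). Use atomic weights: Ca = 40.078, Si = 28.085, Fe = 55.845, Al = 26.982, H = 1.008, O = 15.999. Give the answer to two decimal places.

Formula mass = 2×40.078 + 2×26.982 + 1×55.845 + 3×28.085 + 13×15.999 + 1×1.008 = 483.215 g/mol, of which 80.156 g is Ca.
So Ca makes up 80.156/483.215 = 0.1659 of the mass, i.e. 16.59%.

16.59 weight percent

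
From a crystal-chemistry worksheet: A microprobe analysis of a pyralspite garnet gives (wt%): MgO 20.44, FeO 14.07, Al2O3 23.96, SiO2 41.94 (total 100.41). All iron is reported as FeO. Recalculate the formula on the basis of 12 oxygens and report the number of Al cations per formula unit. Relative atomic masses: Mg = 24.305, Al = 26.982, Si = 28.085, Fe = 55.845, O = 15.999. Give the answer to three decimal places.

2.011 Al apfu

20.44 wt% MgO ÷ 40.304 g/mol = 0.50715 mol, giving 0.50715 Mg and 0.50715 O.
14.07 wt% FeO ÷ 71.844 g/mol = 0.19584 mol, giving 0.19584 Fe and 0.19584 O.
23.96 wt% Al2O3 ÷ 101.961 g/mol = 0.23499 mol, giving 0.46998 Al and 0.70497 O.
41.94 wt% SiO2 ÷ 60.083 g/mol = 0.69803 mol, giving 0.69803 Si and 1.39606 O.
Oxygen sums to 2.80402; scaling by 12/2.80402 = 4.27957 puts the formula on 12 O.
Al: 0.46998 × 4.27957 = 2.011 atoms per formula unit.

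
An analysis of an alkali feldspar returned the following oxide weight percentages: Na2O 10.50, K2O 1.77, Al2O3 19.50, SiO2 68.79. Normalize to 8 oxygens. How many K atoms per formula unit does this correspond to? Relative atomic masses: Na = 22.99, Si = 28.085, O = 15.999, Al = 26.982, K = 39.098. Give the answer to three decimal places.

0.099 K apfu

Na2O (M=61.979): mol = 0.16941; Na = 0.33882, O = 0.16941.
K2O (M=94.195): mol = 0.01879; K = 0.03758, O = 0.01879.
Al2O3 (M=101.961): mol = 0.19125; Al = 0.38250, O = 0.57375.
SiO2 (M=60.083): mol = 1.14492; Si = 1.14492, O = 2.28984.
ΣO = 3.05179; factor = 8/ΣO = 2.62141.
K apfu = 0.03758 × 2.62141 = 0.099.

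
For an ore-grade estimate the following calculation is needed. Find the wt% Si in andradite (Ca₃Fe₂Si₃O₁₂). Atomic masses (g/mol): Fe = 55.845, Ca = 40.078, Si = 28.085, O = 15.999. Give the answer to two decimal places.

16.58 mass %

Molar mass of Ca₃Fe₂Si₃O₁₂: 3×40.078 + 2×55.845 + 3×28.085 + 12×15.999 = 508.167 g/mol.
Mass of Si per formula unit: 3 × 28.085 = 84.255 g.
Weight fraction Si = 84.255 / 508.167 = 0.1658.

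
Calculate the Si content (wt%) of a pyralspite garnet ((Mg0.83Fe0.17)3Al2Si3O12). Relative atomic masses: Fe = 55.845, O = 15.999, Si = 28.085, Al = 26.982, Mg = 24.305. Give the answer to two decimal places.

M((Mg0.83Fe0.17)3Al2Si3O12) = 419.207 g/mol.
Si contributes 3 × 28.085 = 84.255 g per mole.
84.255/419.207 = 0.2010 → 20.10%.

20.10 wt%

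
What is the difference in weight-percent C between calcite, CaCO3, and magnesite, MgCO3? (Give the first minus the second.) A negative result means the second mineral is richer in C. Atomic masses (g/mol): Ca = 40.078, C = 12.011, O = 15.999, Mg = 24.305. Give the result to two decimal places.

First mineral: 12.011 g C in 100.086 g formula = 12.00 wt% C.
Second mineral: 12.011 g C in 84.313 g formula = 14.25 wt% C.
12.00% − 14.25% gives a difference of -2.25 percentage points.

-2.25 percentage points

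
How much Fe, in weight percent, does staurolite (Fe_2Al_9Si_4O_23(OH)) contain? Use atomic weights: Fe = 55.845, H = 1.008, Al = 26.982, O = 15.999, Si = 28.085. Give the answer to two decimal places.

M(Fe_2Al_9Si_4O_23(OH)) = 851.852 g/mol.
Fe contributes 2 × 55.845 = 111.690 g per mole.
111.690/851.852 = 0.1311 → 13.11%.

13.11 weight percent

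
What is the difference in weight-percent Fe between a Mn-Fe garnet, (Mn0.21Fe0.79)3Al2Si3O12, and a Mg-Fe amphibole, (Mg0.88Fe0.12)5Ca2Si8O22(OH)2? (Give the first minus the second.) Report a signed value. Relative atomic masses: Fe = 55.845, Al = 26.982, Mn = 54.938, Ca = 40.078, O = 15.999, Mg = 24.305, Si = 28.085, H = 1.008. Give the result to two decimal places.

22.59 percentage points

Fe in (Mn0.21Fe0.79)3Al2Si3O12: molar mass 497.171 g/mol; 2.37×55.845 = 132.353 g → 26.62 wt%.
Fe in (Mg0.88Fe0.12)5Ca2Si8O22(OH)2: molar mass 831.277 g/mol; 0.60×55.845 = 33.507 g → 4.03 wt%.
Difference = 26.62 − 4.03 = 22.59 percentage points.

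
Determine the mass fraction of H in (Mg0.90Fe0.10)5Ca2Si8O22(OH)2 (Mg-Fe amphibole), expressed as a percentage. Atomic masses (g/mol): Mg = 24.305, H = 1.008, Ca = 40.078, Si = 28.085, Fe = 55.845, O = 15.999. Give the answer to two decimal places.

0.24 wt%

Formula mass = 4.50*24.305 + 0.50*55.845 + 2*40.078 + 8*28.085 + 24*15.999 + 2*1.008 = 828.123 g/mol, of which 2.016 g is H.
So H makes up 2.016/828.123 = 0.0024 of the mass, i.e. 0.24%.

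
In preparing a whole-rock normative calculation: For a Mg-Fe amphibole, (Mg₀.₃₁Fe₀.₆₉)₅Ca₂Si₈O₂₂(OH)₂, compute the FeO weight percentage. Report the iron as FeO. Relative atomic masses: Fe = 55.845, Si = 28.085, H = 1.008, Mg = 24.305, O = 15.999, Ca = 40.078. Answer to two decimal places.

26.91 wt%

M((Mg₀.₃₁Fe₀.₆₉)₅Ca₂Si₈O₂₂(OH)₂) = 921.166 g/mol; M(FeO) = 71.844 g/mol.
Moles FeO per formula unit = 3.45 Fe ÷ 1 = 3.4500.
FeO fraction = (3.4500 × 71.844) / 921.166 = 247.862/921.166 = 0.2691.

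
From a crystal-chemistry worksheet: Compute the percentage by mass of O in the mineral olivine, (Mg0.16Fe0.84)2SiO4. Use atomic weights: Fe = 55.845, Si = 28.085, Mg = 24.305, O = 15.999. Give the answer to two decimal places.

Molar mass of (Mg0.16Fe0.84)2SiO4: 0.32·24.305 + 1.68·55.845 + 1·28.085 + 4·15.999 = 193.678 g/mol.
Mass of O per formula unit: 4 × 15.999 = 63.996 g.
Weight fraction O = 63.996 / 193.678 = 0.3304.

33.04 wt%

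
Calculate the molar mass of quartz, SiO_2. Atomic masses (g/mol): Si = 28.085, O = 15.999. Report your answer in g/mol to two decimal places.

60.08 g/mol

The formula mass is the sum 1·28.085 + 2·15.999.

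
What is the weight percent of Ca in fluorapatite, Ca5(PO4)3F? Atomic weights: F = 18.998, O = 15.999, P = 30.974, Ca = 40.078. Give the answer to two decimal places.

39.74 weight percent

Molar mass of Ca5(PO4)3F: 5·40.078 + 3·30.974 + 12·15.999 + 1·18.998 = 504.298 g/mol.
Mass of Ca per formula unit: 5 × 40.078 = 200.390 g.
Weight fraction Ca = 200.390 / 504.298 = 0.3974.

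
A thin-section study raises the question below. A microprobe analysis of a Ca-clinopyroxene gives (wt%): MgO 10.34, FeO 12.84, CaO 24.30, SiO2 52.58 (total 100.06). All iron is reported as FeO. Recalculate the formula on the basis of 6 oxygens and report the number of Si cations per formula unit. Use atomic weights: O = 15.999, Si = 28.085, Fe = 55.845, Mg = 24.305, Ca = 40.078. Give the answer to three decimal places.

10.34 wt% MgO ÷ 40.304 g/mol = 0.25655 mol, giving 0.25655 Mg and 0.25655 O.
12.84 wt% FeO ÷ 71.844 g/mol = 0.17872 mol, giving 0.17872 Fe and 0.17872 O.
24.30 wt% CaO ÷ 56.077 g/mol = 0.43333 mol, giving 0.43333 Ca and 0.43333 O.
52.58 wt% SiO2 ÷ 60.083 g/mol = 0.87512 mol, giving 0.87512 Si and 1.75024 O.
Oxygen sums to 2.61884; scaling by 6/2.61884 = 2.29109 puts the formula on 6 O.
Si: 0.87512 × 2.29109 = 2.005 atoms per formula unit.

2.005 Si apfu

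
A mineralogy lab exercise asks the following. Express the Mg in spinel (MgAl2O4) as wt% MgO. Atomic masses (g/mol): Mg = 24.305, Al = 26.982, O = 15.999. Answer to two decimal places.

28.33 wt%

Formula mass = 142.265 g/mol.
1 Mg → 1.0000 mol MgO per formula unit; M(MgO) = 40.304, so MgO mass = 40.304 g.
40.304/142.265 × 100 = 28.33 wt%.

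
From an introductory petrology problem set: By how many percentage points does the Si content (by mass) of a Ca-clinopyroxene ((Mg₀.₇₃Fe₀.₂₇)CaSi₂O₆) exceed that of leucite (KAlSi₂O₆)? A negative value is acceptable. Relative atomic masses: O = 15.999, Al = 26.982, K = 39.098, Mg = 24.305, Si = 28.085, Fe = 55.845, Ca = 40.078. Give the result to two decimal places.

M((Mg₀.₇₃Fe₀.₂₇)CaSi₂O₆) = 225.063 g/mol, so wt% Si = 56.170/225.063 × 100 = 24.96%.
M(KAlSi₂O₆) = 218.244 g/mol, so wt% Si = 56.170/218.244 × 100 = 25.74%.
24.96 − 25.74 = -0.78 pp.

-0.78 percentage points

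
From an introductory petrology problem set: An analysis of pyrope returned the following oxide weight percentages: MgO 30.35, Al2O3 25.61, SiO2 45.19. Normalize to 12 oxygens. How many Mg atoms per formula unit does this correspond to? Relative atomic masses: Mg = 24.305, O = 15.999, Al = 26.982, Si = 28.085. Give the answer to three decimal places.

MgO: 30.35/40.304 = 0.75303 mol → 0.75303 mol Mg, 0.75303 mol O.
Al2O3: 25.61/101.961 = 0.25117 mol → 0.50234 mol Al, 0.75351 mol O.
SiO2: 45.19/60.083 = 0.75213 mol → 0.75213 mol Si, 1.50426 mol O.
Total oxygen = 3.01080 mol. Normalization factor = 12/3.01080 = 3.98565.
Mg per 12 O = 0.75303 × 3.98565 = 3.001.

3.001 Mg apfu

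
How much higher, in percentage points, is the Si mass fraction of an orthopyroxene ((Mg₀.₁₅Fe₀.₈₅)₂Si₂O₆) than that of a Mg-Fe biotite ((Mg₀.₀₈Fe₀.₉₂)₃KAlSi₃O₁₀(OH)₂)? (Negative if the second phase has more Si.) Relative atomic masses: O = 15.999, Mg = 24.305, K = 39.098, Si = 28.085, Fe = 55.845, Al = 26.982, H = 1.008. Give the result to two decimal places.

5.37 percentage points

Si in (Mg₀.₁₅Fe₀.₈₅)₂Si₂O₆: molar mass 254.392 g/mol; 2×28.085 = 56.170 g → 22.08 wt%.
Si in (Mg₀.₀₈Fe₀.₉₂)₃KAlSi₃O₁₀(OH)₂: molar mass 504.304 g/mol; 3×28.085 = 84.255 g → 16.71 wt%.
Difference = 22.08 − 16.71 = 5.37 percentage points.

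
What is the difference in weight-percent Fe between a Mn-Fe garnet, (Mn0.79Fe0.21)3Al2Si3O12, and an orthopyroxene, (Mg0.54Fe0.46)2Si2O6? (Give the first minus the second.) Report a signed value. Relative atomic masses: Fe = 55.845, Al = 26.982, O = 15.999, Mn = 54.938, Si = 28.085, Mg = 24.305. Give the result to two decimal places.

M((Mn0.79Fe0.21)3Al2Si3O12) = 495.592 g/mol, so wt% Fe = 35.182/495.592 × 100 = 7.10%.
M((Mg0.54Fe0.46)2Si2O6) = 229.791 g/mol, so wt% Fe = 51.377/229.791 × 100 = 22.36%.
7.10 − 22.36 = -15.26 pp.

-15.26 percentage points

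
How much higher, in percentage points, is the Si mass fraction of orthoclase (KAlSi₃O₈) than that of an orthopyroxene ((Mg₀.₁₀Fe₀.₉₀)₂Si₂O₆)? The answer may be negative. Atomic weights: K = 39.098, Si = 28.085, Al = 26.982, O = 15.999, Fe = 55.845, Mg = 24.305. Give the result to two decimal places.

8.46 percentage points

M(KAlSi₃O₈) = 278.327 g/mol, so wt% Si = 84.255/278.327 × 100 = 30.27%.
M((Mg₀.₁₀Fe₀.₉₀)₂Si₂O₆) = 257.546 g/mol, so wt% Si = 56.170/257.546 × 100 = 21.81%.
30.27 − 21.81 = 8.46 pp.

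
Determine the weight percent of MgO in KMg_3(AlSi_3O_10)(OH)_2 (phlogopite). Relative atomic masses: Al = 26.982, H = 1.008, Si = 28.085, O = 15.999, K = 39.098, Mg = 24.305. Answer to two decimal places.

M(KMg_3(AlSi_3O_10)(OH)_2) = 417.254 g/mol; M(MgO) = 40.304 g/mol.
Moles MgO per formula unit = 3 Mg ÷ 1 = 3.0000.
MgO fraction = (3.0000 × 40.304) / 417.254 = 120.912/417.254 = 0.2898.

28.98 wt%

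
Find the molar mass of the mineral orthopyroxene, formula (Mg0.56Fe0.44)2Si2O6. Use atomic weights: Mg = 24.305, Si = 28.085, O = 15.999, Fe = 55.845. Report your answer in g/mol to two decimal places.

The formula mass is the sum 1.12(24.305) + 0.88(55.845) + 2(28.085) + 6(15.999).

228.53 g/mol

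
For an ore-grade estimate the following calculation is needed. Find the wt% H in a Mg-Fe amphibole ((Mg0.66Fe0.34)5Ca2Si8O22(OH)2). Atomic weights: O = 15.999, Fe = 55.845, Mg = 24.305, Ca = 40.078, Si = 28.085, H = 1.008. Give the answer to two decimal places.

0.23 weight percent

Formula mass = 3.30×24.305 + 1.70×55.845 + 2×40.078 + 8×28.085 + 24×15.999 + 2×1.008 = 865.971 g/mol, of which 2.016 g is H.
So H makes up 2.016/865.971 = 0.0023 of the mass, i.e. 0.23%.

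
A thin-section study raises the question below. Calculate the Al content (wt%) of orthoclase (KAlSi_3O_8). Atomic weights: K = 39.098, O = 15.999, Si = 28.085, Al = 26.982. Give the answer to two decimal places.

9.69 wt%

M(KAlSi_3O_8) = 278.327 g/mol.
Al contributes 1 × 26.982 = 26.982 g per mole.
26.982/278.327 = 0.0969 → 9.69%.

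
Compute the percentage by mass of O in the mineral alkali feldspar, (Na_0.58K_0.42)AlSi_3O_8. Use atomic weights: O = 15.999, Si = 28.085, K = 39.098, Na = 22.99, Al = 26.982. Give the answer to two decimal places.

Molar mass of (Na_0.58K_0.42)AlSi_3O_8: 0.58*22.99 + 0.42*39.098 + 1*26.982 + 3*28.085 + 8*15.999 = 268.984 g/mol.
Mass of O per formula unit: 8 × 15.999 = 127.992 g.
Weight fraction O = 127.992 / 268.984 = 0.4758.

47.58 mass %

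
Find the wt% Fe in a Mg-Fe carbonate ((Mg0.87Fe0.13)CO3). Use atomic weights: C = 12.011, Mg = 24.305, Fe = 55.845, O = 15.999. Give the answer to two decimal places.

Formula mass = 0.87×24.305 + 0.13×55.845 + 1×12.011 + 3×15.999 = 88.413 g/mol, of which 7.260 g is Fe.
So Fe makes up 7.260/88.413 = 0.0821 of the mass, i.e. 8.21%.

8.21 wt%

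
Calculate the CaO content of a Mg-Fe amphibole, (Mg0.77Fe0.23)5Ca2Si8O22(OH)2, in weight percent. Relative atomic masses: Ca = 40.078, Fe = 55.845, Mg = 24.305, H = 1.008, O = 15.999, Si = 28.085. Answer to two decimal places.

Molar mass of (Mg0.77Fe0.23)5Ca2Si8O22(OH)2 = 3.85·24.305 + 1.15·55.845 + 2·40.078 + 8·28.085 + 24·15.999 + 2·1.008 = 848.624 g/mol.
Each formula unit contains 2 Ca, equivalent to 2/1 = 2.0000 mol CaO.
M(CaO) = 1×40.078 + 1×15.999 = 56.077 g/mol.
Mass of CaO per formula unit = 2.0000 × 56.077 = 112.154 g.
CaO wt% = 112.154 / 848.624 × 100 = 13.22%.

13.22 wt%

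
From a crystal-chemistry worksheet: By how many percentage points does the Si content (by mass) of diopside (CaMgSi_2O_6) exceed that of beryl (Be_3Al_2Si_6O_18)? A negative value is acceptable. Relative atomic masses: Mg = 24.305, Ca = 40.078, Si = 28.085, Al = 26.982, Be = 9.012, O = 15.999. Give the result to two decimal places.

First mineral: 56.170 g Si in 216.547 g formula = 25.94 wt% Si.
Second mineral: 168.510 g Si in 537.492 g formula = 31.35 wt% Si.
25.94% − 31.35% gives a difference of -5.41 percentage points.

-5.41 percentage points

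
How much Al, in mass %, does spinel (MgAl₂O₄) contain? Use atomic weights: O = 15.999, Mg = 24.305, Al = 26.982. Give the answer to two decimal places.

37.93 mass %

Molar mass of MgAl₂O₄: 1·24.305 + 2·26.982 + 4·15.999 = 142.265 g/mol.
Mass of Al per formula unit: 2 × 26.982 = 53.964 g.
Weight fraction Al = 53.964 / 142.265 = 0.3793.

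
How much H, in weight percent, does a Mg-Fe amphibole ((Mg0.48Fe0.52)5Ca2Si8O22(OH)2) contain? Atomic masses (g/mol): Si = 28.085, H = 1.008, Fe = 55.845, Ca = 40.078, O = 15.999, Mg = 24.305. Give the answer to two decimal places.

M((Mg0.48Fe0.52)5Ca2Si8O22(OH)2) = 894.357 g/mol.
H contributes 2 × 1.008 = 2.016 g per mole.
2.016/894.357 = 0.0023 → 0.23%.

0.23 weight percent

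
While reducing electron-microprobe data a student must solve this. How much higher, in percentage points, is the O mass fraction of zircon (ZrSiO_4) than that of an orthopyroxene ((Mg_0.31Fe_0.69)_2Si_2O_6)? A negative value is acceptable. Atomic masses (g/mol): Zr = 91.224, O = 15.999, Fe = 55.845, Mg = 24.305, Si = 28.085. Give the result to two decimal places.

-4.38 percentage points

O in ZrSiO_4: molar mass 183.305 g/mol; 4×15.999 = 63.996 g → 34.91 wt%.
O in (Mg_0.31Fe_0.69)_2Si_2O_6: molar mass 244.299 g/mol; 6×15.999 = 95.994 g → 39.29 wt%.
Difference = 34.91 − 39.29 = -4.38 percentage points.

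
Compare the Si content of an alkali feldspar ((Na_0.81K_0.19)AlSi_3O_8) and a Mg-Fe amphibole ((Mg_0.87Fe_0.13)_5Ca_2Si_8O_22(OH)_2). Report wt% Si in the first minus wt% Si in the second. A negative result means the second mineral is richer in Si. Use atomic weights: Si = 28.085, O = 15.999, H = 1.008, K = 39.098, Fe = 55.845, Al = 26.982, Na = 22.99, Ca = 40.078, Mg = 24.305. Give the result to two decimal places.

4.78 percentage points

Si in (Na_0.81K_0.19)AlSi_3O_8: molar mass 265.280 g/mol; 3×28.085 = 84.255 g → 31.76 wt%.
Si in (Mg_0.87Fe_0.13)_5Ca_2Si_8O_22(OH)_2: molar mass 832.854 g/mol; 8×28.085 = 224.680 g → 26.98 wt%.
Difference = 31.76 − 26.98 = 4.78 percentage points.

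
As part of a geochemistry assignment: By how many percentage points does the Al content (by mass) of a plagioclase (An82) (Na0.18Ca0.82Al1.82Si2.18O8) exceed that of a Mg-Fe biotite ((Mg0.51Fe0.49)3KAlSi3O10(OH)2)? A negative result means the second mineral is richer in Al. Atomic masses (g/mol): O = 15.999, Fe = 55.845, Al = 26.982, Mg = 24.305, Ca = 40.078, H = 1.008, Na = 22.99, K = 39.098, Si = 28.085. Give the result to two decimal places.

12.02 percentage points

Al in Na0.18Ca0.82Al1.82Si2.18O8: molar mass 275.327 g/mol; 1.82×26.982 = 49.107 g → 17.84 wt%.
Al in (Mg0.51Fe0.49)3KAlSi3O10(OH)2: molar mass 463.618 g/mol; 1×26.982 = 26.982 g → 5.82 wt%.
Difference = 17.84 − 5.82 = 12.02 percentage points.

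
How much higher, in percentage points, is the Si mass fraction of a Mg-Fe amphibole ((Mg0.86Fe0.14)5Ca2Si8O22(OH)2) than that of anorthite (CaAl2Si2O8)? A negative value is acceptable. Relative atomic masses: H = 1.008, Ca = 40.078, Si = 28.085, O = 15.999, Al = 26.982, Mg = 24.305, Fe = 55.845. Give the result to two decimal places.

6.74 percentage points

Si in (Mg0.86Fe0.14)5Ca2Si8O22(OH)2: molar mass 834.431 g/mol; 8×28.085 = 224.680 g → 26.93 wt%.
Si in CaAl2Si2O8: molar mass 278.204 g/mol; 2×28.085 = 56.170 g → 20.19 wt%.
Difference = 26.93 − 20.19 = 6.74 percentage points.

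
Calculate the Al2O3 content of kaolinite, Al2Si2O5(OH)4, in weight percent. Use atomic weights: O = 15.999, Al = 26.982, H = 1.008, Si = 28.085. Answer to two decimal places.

39.50 wt%

Formula mass = 258.157 g/mol.
2 Al → 1.0000 mol Al2O3 per formula unit; M(Al2O3) = 101.961, so Al2O3 mass = 101.961 g.
101.961/258.157 × 100 = 39.50 wt%.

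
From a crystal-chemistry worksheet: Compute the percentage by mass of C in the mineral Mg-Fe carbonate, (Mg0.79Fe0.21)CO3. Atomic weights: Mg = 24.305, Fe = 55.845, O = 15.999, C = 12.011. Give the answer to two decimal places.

13.21 wt%

M((Mg0.79Fe0.21)CO3) = 90.936 g/mol.
C contributes 1 × 12.011 = 12.011 g per mole.
12.011/90.936 = 0.1321 → 13.21%.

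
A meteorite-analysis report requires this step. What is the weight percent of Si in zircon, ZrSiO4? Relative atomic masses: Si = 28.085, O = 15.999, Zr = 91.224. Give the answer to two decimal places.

15.32 wt%

Formula mass = 1*91.224 + 1*28.085 + 4*15.999 = 183.305 g/mol, of which 28.085 g is Si.
So Si makes up 28.085/183.305 = 0.1532 of the mass, i.e. 15.32%.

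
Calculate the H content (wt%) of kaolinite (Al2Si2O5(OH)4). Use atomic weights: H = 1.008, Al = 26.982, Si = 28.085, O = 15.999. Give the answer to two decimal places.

M(Al2Si2O5(OH)4) = 258.157 g/mol.
H contributes 4 × 1.008 = 4.032 g per mole.
4.032/258.157 = 0.0156 → 1.56%.

1.56 wt%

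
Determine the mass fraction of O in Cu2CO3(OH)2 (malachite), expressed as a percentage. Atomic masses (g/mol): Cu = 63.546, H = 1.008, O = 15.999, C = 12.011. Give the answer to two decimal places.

36.18 mass %

Formula mass = 2×63.546 + 1×12.011 + 5×15.999 + 2×1.008 = 221.114 g/mol, of which 79.995 g is O.
So O makes up 79.995/221.114 = 0.3618 of the mass, i.e. 36.18%.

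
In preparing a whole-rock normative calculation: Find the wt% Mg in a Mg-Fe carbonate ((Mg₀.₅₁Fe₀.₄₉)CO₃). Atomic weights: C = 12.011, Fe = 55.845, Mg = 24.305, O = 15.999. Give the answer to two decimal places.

12.42 weight percent

M((Mg₀.₅₁Fe₀.₄₉)CO₃) = 99.768 g/mol.
Mg contributes 0.51 × 24.305 = 12.396 g per mole.
12.396/99.768 = 0.1242 → 12.42%.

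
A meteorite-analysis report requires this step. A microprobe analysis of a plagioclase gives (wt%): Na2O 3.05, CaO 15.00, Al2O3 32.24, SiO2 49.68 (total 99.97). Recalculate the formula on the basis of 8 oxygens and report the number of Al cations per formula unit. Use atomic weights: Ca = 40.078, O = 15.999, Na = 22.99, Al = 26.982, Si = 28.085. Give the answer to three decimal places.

Na2O: 3.05/61.979 = 0.04921 mol → 0.09842 mol Na, 0.04921 mol O.
CaO: 15.00/56.077 = 0.26749 mol → 0.26749 mol Ca, 0.26749 mol O.
Al2O3: 32.24/101.961 = 0.31620 mol → 0.63240 mol Al, 0.94860 mol O.
SiO2: 49.68/60.083 = 0.82686 mol → 0.82686 mol Si, 1.65372 mol O.
Total oxygen = 2.91902 mol. Normalization factor = 8/2.91902 = 2.74065.
Al per 8 O = 0.63240 × 2.74065 = 1.733.

1.733 Al apfu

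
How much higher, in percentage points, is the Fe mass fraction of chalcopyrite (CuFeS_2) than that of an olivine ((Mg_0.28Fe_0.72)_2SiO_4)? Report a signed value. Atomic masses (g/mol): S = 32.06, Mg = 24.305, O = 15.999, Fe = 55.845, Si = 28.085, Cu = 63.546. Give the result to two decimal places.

-12.78 percentage points

Fe in CuFeS_2: molar mass 183.511 g/mol; 1×55.845 = 55.845 g → 30.43 wt%.
Fe in (Mg_0.28Fe_0.72)_2SiO_4: molar mass 186.109 g/mol; 1.44×55.845 = 80.417 g → 43.21 wt%.
Difference = 30.43 − 43.21 = -12.78 percentage points.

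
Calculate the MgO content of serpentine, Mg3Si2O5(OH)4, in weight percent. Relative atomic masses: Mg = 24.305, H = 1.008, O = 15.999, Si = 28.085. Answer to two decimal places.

Molar mass of Mg3Si2O5(OH)4 = 3×24.305 + 2×28.085 + 9×15.999 + 4×1.008 = 277.108 g/mol.
Each formula unit contains 3 Mg, equivalent to 3/1 = 3.0000 mol MgO.
M(MgO) = 1×24.305 + 1×15.999 = 40.304 g/mol.
Mass of MgO per formula unit = 3.0000 × 40.304 = 120.912 g.
MgO wt% = 120.912 / 277.108 × 100 = 43.63%.

43.63 wt%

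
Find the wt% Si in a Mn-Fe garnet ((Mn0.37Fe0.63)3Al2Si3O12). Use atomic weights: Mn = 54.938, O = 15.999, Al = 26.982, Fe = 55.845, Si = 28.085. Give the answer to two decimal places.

M((Mn0.37Fe0.63)3Al2Si3O12) = 496.735 g/mol.
Si contributes 3 × 28.085 = 84.255 g per mole.
84.255/496.735 = 0.1696 → 16.96%.

16.96 weight percent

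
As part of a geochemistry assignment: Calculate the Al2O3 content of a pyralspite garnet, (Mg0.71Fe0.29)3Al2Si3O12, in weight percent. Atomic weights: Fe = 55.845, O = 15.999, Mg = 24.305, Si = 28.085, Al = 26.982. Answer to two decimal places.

23.68 wt%

Formula mass = 430.562 g/mol.
2 Al → 1.0000 mol Al2O3 per formula unit; M(Al2O3) = 101.961, so Al2O3 mass = 101.961 g.
101.961/430.562 × 100 = 23.68 wt%.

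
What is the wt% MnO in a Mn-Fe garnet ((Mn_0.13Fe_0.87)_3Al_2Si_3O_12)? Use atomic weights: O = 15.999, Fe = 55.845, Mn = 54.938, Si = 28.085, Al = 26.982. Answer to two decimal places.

Formula mass = 497.388 g/mol.
0.39 Mn → 0.3900 mol MnO per formula unit; M(MnO) = 70.937, so MnO mass = 27.665 g.
27.665/497.388 × 100 = 5.56 wt%.

5.56 wt%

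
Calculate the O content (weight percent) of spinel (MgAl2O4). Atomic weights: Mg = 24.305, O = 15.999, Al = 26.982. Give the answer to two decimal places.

Formula mass = 1×24.305 + 2×26.982 + 4×15.999 = 142.265 g/mol, of which 63.996 g is O.
So O makes up 63.996/142.265 = 0.4498 of the mass, i.e. 44.98%.

44.98 weight percent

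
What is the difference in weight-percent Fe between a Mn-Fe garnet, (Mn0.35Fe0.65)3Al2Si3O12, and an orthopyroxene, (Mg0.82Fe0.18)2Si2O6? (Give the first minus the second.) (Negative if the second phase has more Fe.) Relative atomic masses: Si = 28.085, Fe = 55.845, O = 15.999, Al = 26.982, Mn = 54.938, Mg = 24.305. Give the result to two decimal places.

First mineral: 108.898 g Fe in 496.790 g formula = 21.92 wt% Fe.
Second mineral: 20.104 g Fe in 212.128 g formula = 9.48 wt% Fe.
21.92% − 9.48% gives a difference of 12.44 percentage points.

12.44 percentage points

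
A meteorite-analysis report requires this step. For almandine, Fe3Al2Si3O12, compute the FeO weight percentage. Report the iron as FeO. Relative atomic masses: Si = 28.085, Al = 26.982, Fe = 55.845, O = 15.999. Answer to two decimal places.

43.30 wt%

Molar mass of Fe3Al2Si3O12 = 3·55.845 + 2·26.982 + 3·28.085 + 12·15.999 = 497.742 g/mol.
Each formula unit contains 3 Fe, equivalent to 3/1 = 3.0000 mol FeO.
M(FeO) = 1×55.845 + 1×15.999 = 71.844 g/mol.
Mass of FeO per formula unit = 3.0000 × 71.844 = 215.532 g.
FeO wt% = 215.532 / 497.742 × 100 = 43.30%.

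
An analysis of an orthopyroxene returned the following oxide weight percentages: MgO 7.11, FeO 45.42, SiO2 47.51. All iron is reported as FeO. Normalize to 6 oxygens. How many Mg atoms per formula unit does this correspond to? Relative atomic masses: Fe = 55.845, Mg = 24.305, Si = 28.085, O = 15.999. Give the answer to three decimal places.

0.443 Mg apfu

MgO (M=40.304): mol = 0.17641; Mg = 0.17641, O = 0.17641.
FeO (M=71.844): mol = 0.63220; Fe = 0.63220, O = 0.63220.
SiO2 (M=60.083): mol = 0.79074; Si = 0.79074, O = 1.58148.
ΣO = 2.39009; factor = 6/ΣO = 2.51037.
Mg apfu = 0.17641 × 2.51037 = 0.443.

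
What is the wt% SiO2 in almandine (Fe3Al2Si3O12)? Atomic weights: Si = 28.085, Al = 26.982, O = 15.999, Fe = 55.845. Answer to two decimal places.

Formula mass = 497.742 g/mol.
3 Si → 3.0000 mol SiO2 per formula unit; M(SiO2) = 60.083, so SiO2 mass = 180.249 g.
180.249/497.742 × 100 = 36.21 wt%.

36.21 wt%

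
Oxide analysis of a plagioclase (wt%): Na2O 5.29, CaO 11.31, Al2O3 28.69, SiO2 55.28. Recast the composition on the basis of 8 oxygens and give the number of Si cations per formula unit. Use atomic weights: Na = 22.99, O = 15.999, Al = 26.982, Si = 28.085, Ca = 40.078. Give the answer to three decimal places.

Na2O: 5.29/61.979 = 0.08535 mol → 0.17070 mol Na, 0.08535 mol O.
CaO: 11.31/56.077 = 0.20169 mol → 0.20169 mol Ca, 0.20169 mol O.
Al2O3: 28.69/101.961 = 0.28138 mol → 0.56276 mol Al, 0.84414 mol O.
SiO2: 55.28/60.083 = 0.92006 mol → 0.92006 mol Si, 1.84012 mol O.
Total oxygen = 2.97130 mol. Normalization factor = 8/2.97130 = 2.69242.
Si per 8 O = 0.92006 × 2.69242 = 2.477.

2.477 Si apfu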